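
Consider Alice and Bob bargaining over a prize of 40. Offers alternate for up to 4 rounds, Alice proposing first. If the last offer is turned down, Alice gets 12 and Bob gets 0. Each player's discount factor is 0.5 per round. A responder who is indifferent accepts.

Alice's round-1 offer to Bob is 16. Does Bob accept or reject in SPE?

Accept

Round 4 (Bob proposes): Alice gets 12 if talks fail, so Bob offers 12 and keeps 28.
Round 3 (Alice proposes): Bob can get 28 next round, worth 0.5 × 28 = 14 now, so Alice offers 14, keeping 26.
Round 2 (Bob proposes): Alice can get 26 next round, worth 0.5 × 26 = 13 now, so Bob offers 13, keeping 27.
So by rejecting in round 1, Bob gets 27 next round, worth 0.5 × 27 = 13.5 now.
Offer 16 ≥ 13.5, so Bob accepts.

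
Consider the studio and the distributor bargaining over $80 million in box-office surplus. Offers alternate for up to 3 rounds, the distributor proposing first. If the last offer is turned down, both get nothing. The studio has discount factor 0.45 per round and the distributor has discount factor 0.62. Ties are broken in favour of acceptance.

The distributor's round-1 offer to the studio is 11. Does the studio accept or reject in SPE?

Work out the studio's continuation value if the offer is rejected.
Round 3 (the distributor proposes): the studio will accept anything ≥ 0, so the distributor offers 0 and keeps 80.
Round 2 (the studio proposes): the distributor can get 80 next round, worth 0.62 × 80 = 49.6 now, so the studio offers 49.6, keeping 30.4.
So by rejecting in round 1, the studio gets 30.4 next round, worth 0.45 × 30.4 = 13.68 now.
Offer 11 < 13.68, so the studio rejects.

Reject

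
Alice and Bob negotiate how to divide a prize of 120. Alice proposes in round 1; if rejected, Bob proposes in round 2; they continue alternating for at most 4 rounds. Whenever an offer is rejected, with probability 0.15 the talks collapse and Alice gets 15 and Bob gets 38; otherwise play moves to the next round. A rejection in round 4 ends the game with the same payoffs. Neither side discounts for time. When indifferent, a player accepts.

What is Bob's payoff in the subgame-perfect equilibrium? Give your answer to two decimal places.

Round 4 (Bob proposes): Alice gets 15 if talks fail, so Bob offers 15 and keeps 105.
Round 3 (Alice proposes): rejecting gives Bob an expected 0.85 × 105 + 0.15 × 38 = 94.95, so Alice offers 94.95, keeping 25.05.
Round 2 (Bob proposes): rejecting gives Alice an expected 0.85 × 25.05 + 0.15 × 15 = 23.5425, so Bob offers 23.5425, keeping 96.4575.
Round 1 (Alice proposes): rejecting gives Bob an expected 0.85 × 96.4575 + 0.15 × 38 = 87.688875, so Alice offers 87.688875, keeping 32.311125.

87.69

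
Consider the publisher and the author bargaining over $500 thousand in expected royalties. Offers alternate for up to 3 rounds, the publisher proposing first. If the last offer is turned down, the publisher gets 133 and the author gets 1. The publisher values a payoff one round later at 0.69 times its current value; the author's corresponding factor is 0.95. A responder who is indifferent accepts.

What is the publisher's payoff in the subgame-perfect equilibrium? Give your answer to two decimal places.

Round 3 (the publisher proposes): the author gets 1 if talks fail, so the publisher offers 1 and keeps 499.
Round 2 (the author proposes): the publisher can get 499 next round, worth 0.69 × 499 = 344.31 now. The author offers 344.31 and keeps 500 − 344.31 = 155.69.
Round 1 (the publisher proposes): the author can get 155.69 next round, worth 0.95 × 155.69 = 147.9055 now, so the publisher offers 147.9055, keeping 352.0945.

352.09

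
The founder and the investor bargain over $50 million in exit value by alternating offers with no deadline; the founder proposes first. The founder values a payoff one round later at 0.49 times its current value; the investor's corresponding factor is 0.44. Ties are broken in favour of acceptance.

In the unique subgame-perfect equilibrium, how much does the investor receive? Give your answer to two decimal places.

In a stationary SPE each proposer offers the other exactly their discounted continuation value.
If the founder keeps x when proposing and the investor keeps y when proposing, then x = 50 − 0.44y and y = 50 − 0.49x.
Solving: x = 50(1 − 0.44) / (1 − 0.49·0.44) = 28 / 0.7844 ≈ 35.6961.
The investor gets 50 − 35.6961 ≈ 14.3039.

14.30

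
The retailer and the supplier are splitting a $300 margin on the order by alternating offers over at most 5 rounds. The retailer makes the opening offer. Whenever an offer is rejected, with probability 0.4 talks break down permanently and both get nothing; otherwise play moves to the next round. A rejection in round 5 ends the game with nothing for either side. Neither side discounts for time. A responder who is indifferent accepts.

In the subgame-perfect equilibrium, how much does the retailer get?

By backward induction:
Round 5 (the retailer proposes): rejection yields 0 for the supplier; the retailer offers 0 and keeps 300.
Round 4 (the supplier proposes): rejecting gives the retailer an expected 0.6 × 300 = 180. The supplier offers 180 and keeps 300 − 180 = 120.
Round 3 (the retailer proposes): rejecting gives the supplier an expected 0.6 × 120 = 72, so the retailer offers 72, keeping 228.
Round 2 (the supplier proposes): rejecting gives the retailer an expected 0.6 × 228 = 136.8. The supplier offers 136.8 and keeps 300 − 136.8 = 163.2.
Round 1 (the retailer proposes): rejecting gives the supplier an expected 0.6 × 163.2 = 97.92. The retailer offers 97.92 and keeps 300 − 97.92 = 202.08.

202.08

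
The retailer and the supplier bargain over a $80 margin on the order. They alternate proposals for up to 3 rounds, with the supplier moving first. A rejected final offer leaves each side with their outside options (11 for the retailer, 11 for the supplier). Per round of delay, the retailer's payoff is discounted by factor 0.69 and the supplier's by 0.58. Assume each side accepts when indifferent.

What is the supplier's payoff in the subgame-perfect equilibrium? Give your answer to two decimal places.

Round 3 (the supplier proposes): the retailer gets 11 if talks fail, so the supplier offers 11 and keeps 69.
Round 2 (the retailer proposes): the supplier can get 69 next round, worth 0.58 × 69 = 40.02 now. The retailer offers 40.02 and keeps 80 − 40.02 = 39.98.
Round 1 (the supplier proposes): the retailer can get 39.98 next round, worth 0.69 × 39.98 = 27.5862 now; the supplier offers that and keeps 52.4138.

52.41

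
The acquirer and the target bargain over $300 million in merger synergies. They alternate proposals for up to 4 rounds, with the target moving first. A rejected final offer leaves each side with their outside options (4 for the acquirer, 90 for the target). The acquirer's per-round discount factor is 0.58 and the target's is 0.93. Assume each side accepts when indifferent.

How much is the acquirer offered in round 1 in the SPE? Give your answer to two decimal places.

Round 4 (the acquirer proposes): the target gets 90 if talks fail, so the acquirer offers 90 and keeps 210.
Round 3 (the target proposes): the acquirer can get 210 next round, worth 0.58 × 210 = 121.8 now. The target offers 121.8 and keeps 300 − 121.8 = 178.2.
Round 2 (the acquirer proposes): the target can get 178.2 next round, worth 0.93 × 178.2 = 165.726 now, so the acquirer offers 165.726, keeping 134.274.
Round 1 (the target proposes): the acquirer can get 134.274 next round, worth 0.58 × 134.274 = 77.87892 now. The target offers 77.87892 and keeps 300 − 77.87892 = 222.12108.

77.88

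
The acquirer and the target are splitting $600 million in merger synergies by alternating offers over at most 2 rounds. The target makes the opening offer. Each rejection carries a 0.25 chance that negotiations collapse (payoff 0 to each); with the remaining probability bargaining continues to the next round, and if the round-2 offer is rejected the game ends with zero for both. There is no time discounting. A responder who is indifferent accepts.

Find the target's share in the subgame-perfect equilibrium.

150

Round 2 (the acquirer proposes): the target will accept anything ≥ 0, so the acquirer offers 0 and keeps 600.
Round 1 (the target proposes): rejecting gives the acquirer an expected 0.75 × 600 = 450. The target offers 450 and keeps 600 − 450 = 150.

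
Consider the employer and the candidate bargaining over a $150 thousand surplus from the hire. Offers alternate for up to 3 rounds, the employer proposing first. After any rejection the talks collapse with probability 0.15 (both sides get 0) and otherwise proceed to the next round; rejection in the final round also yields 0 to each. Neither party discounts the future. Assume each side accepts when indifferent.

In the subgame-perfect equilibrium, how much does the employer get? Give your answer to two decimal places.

Round 3 (the employer proposes): the candidate will accept anything ≥ 0, so the employer offers 0 and keeps 150.
Round 2 (the candidate proposes): rejecting gives the employer an expected 0.85 × 150 = 127.5; the candidate offers that and keeps 22.5.
Round 1 (the employer proposes): rejecting gives the candidate an expected 0.85 × 22.5 = 19.125, so the employer offers 19.125, keeping 130.875.

130.88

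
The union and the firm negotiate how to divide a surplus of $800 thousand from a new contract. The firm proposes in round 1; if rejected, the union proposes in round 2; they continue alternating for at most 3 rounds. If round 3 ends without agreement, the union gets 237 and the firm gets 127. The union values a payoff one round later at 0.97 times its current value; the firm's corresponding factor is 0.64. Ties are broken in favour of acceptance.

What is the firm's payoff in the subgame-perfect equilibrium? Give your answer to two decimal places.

373.51

Work backward from the last round.
Round 3 (the firm proposes): the union gets 237 if talks fail, so the firm offers 237 and keeps 563.
Round 2 (the union proposes): the firm can get 563 next round, worth 0.64 × 563 = 360.32 now. The union offers 360.32 and keeps 800 − 360.32 = 439.68.
Round 1 (the firm proposes): the union can get 439.68 next round, worth 0.97 × 439.68 = 426.4896 now; the firm offers that and keeps 373.5104.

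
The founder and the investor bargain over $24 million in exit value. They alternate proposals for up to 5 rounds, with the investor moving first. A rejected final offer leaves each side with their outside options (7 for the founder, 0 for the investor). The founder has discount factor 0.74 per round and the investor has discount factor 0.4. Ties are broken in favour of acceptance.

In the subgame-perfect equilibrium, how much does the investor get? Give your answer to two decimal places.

9.58

Solve by backward induction from round 5.
Round 5 (the investor proposes): the founder gets 7 if talks fail, so the investor offers 7 and keeps 17.
Round 4 (the founder proposes): the investor can get 17 next round, worth 0.4 × 17 = 6.8 now, so the founder offers 6.8, keeping 17.2.
Round 3 (the investor proposes): the founder can get 17.2 next round, worth 0.74 × 17.2 = 12.728 now; the investor offers that and keeps 11.272.
Round 2 (the founder proposes): the investor can get 11.272 next round, worth 0.4 × 11.272 = 4.5088 now. The founder offers 4.5088 and keeps 24 − 4.5088 = 19.4912.
Round 1 (the investor proposes): the founder can get 19.4912 next round, worth 0.74 × 19.4912 = 14.423488 now; the investor offers that and keeps 9.576512.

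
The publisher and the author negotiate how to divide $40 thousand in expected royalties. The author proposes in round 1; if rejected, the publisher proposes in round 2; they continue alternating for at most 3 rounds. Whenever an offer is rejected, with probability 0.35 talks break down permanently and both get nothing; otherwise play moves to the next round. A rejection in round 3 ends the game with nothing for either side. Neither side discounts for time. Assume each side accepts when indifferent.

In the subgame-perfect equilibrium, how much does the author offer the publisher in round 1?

Round 3 (the author proposes): rejection yields 0 for the publisher; the author offers 0 and keeps 40.
Round 2 (the publisher proposes): rejecting gives the author an expected 0.65 × 40 = 26; the publisher offers that and keeps 14.
Round 1 (the author proposes): rejecting gives the publisher an expected 0.65 × 14 = 9.1; the author offers that and keeps 30.9.

9.1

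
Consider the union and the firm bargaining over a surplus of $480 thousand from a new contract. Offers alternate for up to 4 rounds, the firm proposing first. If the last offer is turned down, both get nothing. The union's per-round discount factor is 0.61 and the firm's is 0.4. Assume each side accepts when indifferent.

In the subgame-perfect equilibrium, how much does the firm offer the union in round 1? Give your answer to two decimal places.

By backward induction:
Round 4 (the union proposes): the firm will accept anything ≥ 0, so the union offers 0 and keeps 480.
Round 3 (the firm proposes): the union can get 480 next round, worth 0.61 × 480 = 292.8 now, so the firm offers 292.8, keeping 187.2.
Round 2 (the union proposes): the firm can get 187.2 next round, worth 0.4 × 187.2 = 74.88 now, so the union offers 74.88, keeping 405.12.
Round 1 (the firm proposes): the union can get 405.12 next round, worth 0.61 × 405.12 = 247.1232 now; the firm offers that and keeps 232.8768.

247.12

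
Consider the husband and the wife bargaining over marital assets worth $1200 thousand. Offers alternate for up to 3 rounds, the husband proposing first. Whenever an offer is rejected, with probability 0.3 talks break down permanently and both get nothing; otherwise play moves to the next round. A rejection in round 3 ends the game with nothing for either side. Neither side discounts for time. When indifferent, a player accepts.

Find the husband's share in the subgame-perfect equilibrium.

By backward induction:
Round 3 (the husband proposes): rejection yields 0 for the wife; the husband offers 0 and keeps 1200.
Round 2 (the wife proposes): rejecting gives the husband an expected 0.7 × 1200 = 840; the wife offers that and keeps 360.
Round 1 (the husband proposes): rejecting gives the wife an expected 0.7 × 360 = 252; the husband offers that and keeps 948.

948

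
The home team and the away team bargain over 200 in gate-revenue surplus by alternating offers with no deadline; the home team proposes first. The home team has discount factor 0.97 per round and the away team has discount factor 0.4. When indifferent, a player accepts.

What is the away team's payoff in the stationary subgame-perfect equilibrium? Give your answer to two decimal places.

When the home team proposes, the away team accepts any offer worth at least 0.4 times what the away team would get by proposing next round; and vice versa.
This gives x = 200 − 0.4y and y = 200 − 0.97x, where x and y are each side's share when it proposes.
Hence (1 − 0.4·0.97)x = 200(1 − 0.4), i.e. 0.612·x = 120.
x ≈ 196.0784; the away team's share is 200 − x ≈ 3.9216.

3.92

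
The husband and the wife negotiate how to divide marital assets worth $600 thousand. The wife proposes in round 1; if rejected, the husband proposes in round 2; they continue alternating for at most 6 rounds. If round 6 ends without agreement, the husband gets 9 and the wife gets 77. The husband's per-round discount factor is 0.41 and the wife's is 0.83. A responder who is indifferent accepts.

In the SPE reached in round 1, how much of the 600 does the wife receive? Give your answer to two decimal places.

Round 6 (the husband proposes): the wife gets 77 if talks fail, so the husband offers 77 and keeps 523.
Round 5 (the wife proposes): the husband can get 523 next round, worth 0.41 × 523 = 214.43 now; the wife offers that and keeps 385.57.
Round 4 (the husband proposes): the wife can get 385.57 next round, worth 0.83 × 385.57 = 320.0231 now, so the husband offers 320.0231, keeping 279.9769.
Round 3 (the wife proposes): the husband can get 279.9769 next round, worth 0.41 × 279.9769 = 114.790529 now. The wife offers 114.790529 and keeps 600 − 114.790529 = 485.209471.
Round 2 (the husband proposes): the wife can get 485.209471 next round, worth 0.83 × 485.209471 = 402.72386093 now, so the husband offers 402.72386093, keeping 197.27613907.
Round 1 (the wife proposes): the husband can get 197.27613907 next round, worth 0.41 × 197.27613907 = 80.8832170187 now; the wife offers that and keeps 519.1167829813.

519.12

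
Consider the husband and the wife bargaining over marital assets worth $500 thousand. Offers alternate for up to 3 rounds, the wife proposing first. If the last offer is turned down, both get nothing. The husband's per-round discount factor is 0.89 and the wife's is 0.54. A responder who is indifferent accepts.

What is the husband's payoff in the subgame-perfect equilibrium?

Round 3 (the wife proposes): the husband will accept anything ≥ 0, so the wife offers 0 and keeps 500.
Round 2 (the husband proposes): the wife can get 500 next round, worth 0.54 × 500 = 270 now. The husband offers 270 and keeps 500 − 270 = 230.
Round 1 (the wife proposes): the husband can get 230 next round, worth 0.89 × 230 = 204.7 now; the wife offers that and keeps 295.3.

204.7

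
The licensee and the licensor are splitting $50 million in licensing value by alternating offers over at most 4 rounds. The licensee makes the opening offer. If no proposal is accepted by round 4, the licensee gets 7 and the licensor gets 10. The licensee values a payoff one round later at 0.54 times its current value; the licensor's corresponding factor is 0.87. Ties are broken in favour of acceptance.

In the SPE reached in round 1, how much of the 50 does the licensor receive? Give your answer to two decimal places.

Work backward from the last round.
Round 4 (the licensor proposes): the licensee gets 7 if talks fail, so the licensor offers 7 and keeps 43.
Round 3 (the licensee proposes): the licensor can get 43 next round, worth 0.87 × 43 = 37.41 now; the licensee offers that and keeps 12.59.
Round 2 (the licensor proposes): the licensee can get 12.59 next round, worth 0.54 × 12.59 = 6.7986 now. The licensor offers 6.7986 and keeps 50 − 6.7986 = 43.2014.
Round 1 (the licensee proposes): the licensor can get 43.2014 next round, worth 0.87 × 43.2014 = 37.585218 now. The licensee offers 37.585218 and keeps 50 − 37.585218 = 12.414782.

37.59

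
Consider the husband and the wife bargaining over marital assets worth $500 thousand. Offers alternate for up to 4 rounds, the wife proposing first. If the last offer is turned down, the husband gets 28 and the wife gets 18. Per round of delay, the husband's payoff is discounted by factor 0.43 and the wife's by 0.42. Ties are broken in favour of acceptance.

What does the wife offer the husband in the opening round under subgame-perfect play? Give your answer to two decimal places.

162.13

Round 4 (the husband proposes): the wife gets 18 if talks fail, so the husband offers 18 and keeps 482.
Round 3 (the wife proposes): the husband can get 482 next round, worth 0.43 × 482 = 207.26 now, so the wife offers 207.26, keeping 292.74.
Round 2 (the husband proposes): the wife can get 292.74 next round, worth 0.42 × 292.74 = 122.9508 now. The husband offers 122.9508 and keeps 500 − 122.9508 = 377.0492.
Round 1 (the wife proposes): the husband can get 377.0492 next round, worth 0.43 × 377.0492 = 162.131156 now. The wife offers 162.131156 and keeps 500 − 162.131156 = 337.868844.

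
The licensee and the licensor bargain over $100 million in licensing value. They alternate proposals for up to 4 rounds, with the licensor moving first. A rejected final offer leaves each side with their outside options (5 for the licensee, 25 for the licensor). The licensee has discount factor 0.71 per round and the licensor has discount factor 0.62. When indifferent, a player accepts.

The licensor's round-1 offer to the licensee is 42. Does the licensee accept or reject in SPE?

Round 4 (the licensee proposes): the licensor gets 25 if talks fail, so the licensee offers 25 and keeps 75.
Round 3 (the licensor proposes): the licensee can get 75 next round, worth 0.71 × 75 = 53.25 now; the licensor offers that and keeps 46.75.
Round 2 (the licensee proposes): the licensor can get 46.75 next round, worth 0.62 × 46.75 = 28.985 now. The licensee offers 28.985 and keeps 100 − 28.985 = 71.015.
So by rejecting in round 1, the licensee gets 71.015 next round, worth 0.71 × 71.015 = 50.42065 now.
Offer 42 < 50.42065, so the licensee rejects.

Reject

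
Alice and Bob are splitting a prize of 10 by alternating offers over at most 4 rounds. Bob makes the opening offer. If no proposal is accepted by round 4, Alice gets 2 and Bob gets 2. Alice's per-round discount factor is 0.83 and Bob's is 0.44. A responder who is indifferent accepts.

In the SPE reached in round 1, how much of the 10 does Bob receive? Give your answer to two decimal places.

Round 4 (Alice proposes): Bob gets 2 if talks fail, so Alice offers 2 and keeps 8.
Round 3 (Bob proposes): Alice can get 8 next round, worth 0.83 × 8 = 6.64 now. Bob offers 6.64 and keeps 10 − 6.64 = 3.36.
Round 2 (Alice proposes): Bob can get 3.36 next round, worth 0.44 × 3.36 = 1.4784 now; Alice offers that and keeps 8.5216.
Round 1 (Bob proposes): Alice can get 8.5216 next round, worth 0.83 × 8.5216 = 7.072928 now. Bob offers 7.072928 and keeps 10 − 7.072928 = 2.927072.

2.93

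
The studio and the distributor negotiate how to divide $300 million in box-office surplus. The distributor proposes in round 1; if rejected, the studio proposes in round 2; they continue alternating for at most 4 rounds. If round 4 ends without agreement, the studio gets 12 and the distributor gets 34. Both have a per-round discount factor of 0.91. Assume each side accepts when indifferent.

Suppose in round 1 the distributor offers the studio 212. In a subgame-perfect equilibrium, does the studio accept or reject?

Round 4 (the studio proposes): the distributor gets 34 if talks fail, so the studio offers 34 and keeps 266.
Round 3 (the distributor proposes): the studio can get 266 next round, worth 0.91 × 266 = 242.06 now, so the distributor offers 242.06, keeping 57.94.
Round 2 (the studio proposes): the distributor can get 57.94 next round, worth 0.91 × 57.94 = 52.7254 now; the studio offers that and keeps 247.2746.
So by rejecting in round 1, the studio gets 247.2746 next round, worth 0.91 × 247.2746 = 225.019886 now.
Offer 212 < 225.019886, so the studio rejects.

Reject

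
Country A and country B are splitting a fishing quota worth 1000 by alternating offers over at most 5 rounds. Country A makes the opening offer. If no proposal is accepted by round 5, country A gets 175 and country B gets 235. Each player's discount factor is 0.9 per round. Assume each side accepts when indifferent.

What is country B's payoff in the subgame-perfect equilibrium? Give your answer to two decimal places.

317.08

Round 5 (country A proposes): country B gets 235 if talks fail, so country A offers 235 and keeps 765.
Round 4 (country B proposes): country A can get 765 next round, worth 0.9 × 765 = 688.5 now, so country B offers 688.5, keeping 311.5.
Round 3 (country A proposes): country B can get 311.5 next round, worth 0.9 × 311.5 = 280.35 now; country A offers that and keeps 719.65.
Round 2 (country B proposes): country A can get 719.65 next round, worth 0.9 × 719.65 = 647.685 now. Country B offers 647.685 and keeps 1000 − 647.685 = 352.315.
Round 1 (country A proposes): country B can get 352.315 next round, worth 0.9 × 352.315 = 317.0835 now, so country A offers 317.0835, keeping 682.9165.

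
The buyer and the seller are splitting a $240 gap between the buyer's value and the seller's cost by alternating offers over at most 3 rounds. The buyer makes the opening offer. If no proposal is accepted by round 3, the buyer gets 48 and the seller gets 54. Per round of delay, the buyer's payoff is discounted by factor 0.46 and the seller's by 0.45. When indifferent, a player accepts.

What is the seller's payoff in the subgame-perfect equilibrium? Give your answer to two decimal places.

69.50

Round 3 (the buyer proposes): the seller gets 54 if talks fail, so the buyer offers 54 and keeps 186.
Round 2 (the seller proposes): the buyer can get 186 next round, worth 0.46 × 186 = 85.56 now; the seller offers that and keeps 154.44.
Round 1 (the buyer proposes): the seller can get 154.44 next round, worth 0.45 × 154.44 = 69.498 now. The buyer offers 69.498 and keeps 240 − 69.498 = 170.502.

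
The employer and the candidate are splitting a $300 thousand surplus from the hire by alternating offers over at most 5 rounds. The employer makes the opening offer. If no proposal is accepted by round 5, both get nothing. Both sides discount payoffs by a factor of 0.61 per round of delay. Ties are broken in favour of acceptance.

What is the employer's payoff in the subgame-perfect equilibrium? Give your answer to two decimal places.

Round 5 (the employer proposes): rejection yields 0 for the candidate; the employer offers 0 and keeps 300.
Round 4 (the candidate proposes): the employer can get 300 next round, worth 0.61 × 300 = 183 now, so the candidate offers 183, keeping 117.
Round 3 (the employer proposes): the candidate can get 117 next round, worth 0.61 × 117 = 71.37 now, so the employer offers 71.37, keeping 228.63.
Round 2 (the candidate proposes): the employer can get 228.63 next round, worth 0.61 × 228.63 = 139.4643 now. The candidate offers 139.4643 and keeps 300 − 139.4643 = 160.5357.
Round 1 (the employer proposes): the candidate can get 160.5357 next round, worth 0.61 × 160.5357 = 97.926777 now, so the employer offers 97.926777, keeping 202.073223.

202.07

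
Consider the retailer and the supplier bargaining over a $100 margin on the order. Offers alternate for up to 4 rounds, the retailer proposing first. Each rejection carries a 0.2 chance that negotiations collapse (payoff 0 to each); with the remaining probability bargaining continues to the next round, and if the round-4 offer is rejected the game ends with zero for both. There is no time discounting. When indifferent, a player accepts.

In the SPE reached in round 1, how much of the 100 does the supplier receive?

67.2

By backward induction:
Round 4 (the supplier proposes): the retailer will accept anything ≥ 0, so the supplier offers 0 and keeps 100.
Round 3 (the retailer proposes): rejecting gives the supplier an expected 0.8 × 100 = 80; the retailer offers that and keeps 20.
Round 2 (the supplier proposes): rejecting gives the retailer an expected 0.8 × 20 = 16. The supplier offers 16 and keeps 100 − 16 = 84.
Round 1 (the retailer proposes): rejecting gives the supplier an expected 0.8 × 84 = 67.2, so the retailer offers 67.2, keeping 32.8.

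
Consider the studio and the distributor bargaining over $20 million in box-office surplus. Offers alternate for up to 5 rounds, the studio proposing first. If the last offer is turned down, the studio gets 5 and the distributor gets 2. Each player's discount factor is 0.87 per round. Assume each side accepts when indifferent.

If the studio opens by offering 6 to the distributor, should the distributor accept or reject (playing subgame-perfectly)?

Round 5 (the studio proposes): the distributor gets 2 if talks fail, so the studio offers 2 and keeps 18.
Round 4 (the distributor proposes): the studio can get 18 next round, worth 0.87 × 18 = 15.66 now. The distributor offers 15.66 and keeps 20 − 15.66 = 4.34.
Round 3 (the studio proposes): the distributor can get 4.34 next round, worth 0.87 × 4.34 = 3.7758 now. The studio offers 3.7758 and keeps 20 − 3.7758 = 16.2242.
Round 2 (the distributor proposes): the studio can get 16.2242 next round, worth 0.87 × 16.2242 = 14.115054 now, so the distributor offers 14.115054, keeping 5.884946.
So by rejecting in round 1, the distributor gets 5.884946 next round, worth 0.87 × 5.884946 = 5.11990302 now.
Offer 6 ≥ 5.11990302, so the distributor accepts.

Accept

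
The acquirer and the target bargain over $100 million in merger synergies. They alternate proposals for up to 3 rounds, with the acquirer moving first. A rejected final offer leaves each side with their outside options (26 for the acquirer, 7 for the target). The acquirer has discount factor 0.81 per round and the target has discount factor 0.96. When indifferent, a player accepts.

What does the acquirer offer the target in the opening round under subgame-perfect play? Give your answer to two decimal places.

23.68

Round 3 (the acquirer proposes): the target gets 7 if talks fail, so the acquirer offers 7 and keeps 93.
Round 2 (the target proposes): the acquirer can get 93 next round, worth 0.81 × 93 = 75.33 now. The target offers 75.33 and keeps 100 − 75.33 = 24.67.
Round 1 (the acquirer proposes): the target can get 24.67 next round, worth 0.96 × 24.67 = 23.6832 now, so the acquirer offers 23.6832, keeping 76.3168.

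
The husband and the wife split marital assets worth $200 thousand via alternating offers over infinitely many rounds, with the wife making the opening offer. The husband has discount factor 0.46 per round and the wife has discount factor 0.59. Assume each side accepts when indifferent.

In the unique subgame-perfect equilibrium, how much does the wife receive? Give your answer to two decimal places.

148.23

When the wife proposes, the husband accepts any offer worth at least 0.46 times what the husband would get by proposing next round; and vice versa.
This gives x = 200 − 0.46y and y = 200 − 0.59x, where x and y are each side's share when it proposes.
Hence (1 − 0.46·0.59)x = 200(1 − 0.46), i.e. 0.7286·x = 108.
x ≈ 148.2295; the husband's share is 200 − x ≈ 51.7705.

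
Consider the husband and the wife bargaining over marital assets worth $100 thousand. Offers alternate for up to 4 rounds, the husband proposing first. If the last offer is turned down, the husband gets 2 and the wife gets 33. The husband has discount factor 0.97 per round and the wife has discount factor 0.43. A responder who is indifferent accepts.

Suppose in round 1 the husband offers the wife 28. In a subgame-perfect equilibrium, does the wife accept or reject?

Accept

Work out the wife's continuation value if the offer is rejected.
Round 4 (the wife proposes): the husband gets 2 if talks fail, so the wife offers 2 and keeps 98.
Round 3 (the husband proposes): the wife can get 98 next round, worth 0.43 × 98 = 42.14 now, so the husband offers 42.14, keeping 57.86.
Round 2 (the wife proposes): the husband can get 57.86 next round, worth 0.97 × 57.86 = 56.1242 now. The wife offers 56.1242 and keeps 100 − 56.1242 = 43.8758.
So by rejecting in round 1, the wife gets 43.8758 next round, worth 0.43 × 43.8758 = 18.866594 now.
Offer 28 ≥ 18.866594, so the wife accepts.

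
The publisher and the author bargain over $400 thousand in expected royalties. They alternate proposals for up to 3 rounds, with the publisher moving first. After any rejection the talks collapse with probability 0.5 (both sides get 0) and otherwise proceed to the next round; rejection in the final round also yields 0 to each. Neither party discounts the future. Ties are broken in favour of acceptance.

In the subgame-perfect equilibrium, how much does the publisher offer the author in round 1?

By backward induction:
Round 3 (the publisher proposes): the author will accept anything ≥ 0, so the publisher offers 0 and keeps 400.
Round 2 (the author proposes): rejecting gives the publisher an expected 0.5 × 400 = 200. The author offers 200 and keeps 400 − 200 = 200.
Round 1 (the publisher proposes): rejecting gives the author an expected 0.5 × 200 = 100; the publisher offers that and keeps 300.

100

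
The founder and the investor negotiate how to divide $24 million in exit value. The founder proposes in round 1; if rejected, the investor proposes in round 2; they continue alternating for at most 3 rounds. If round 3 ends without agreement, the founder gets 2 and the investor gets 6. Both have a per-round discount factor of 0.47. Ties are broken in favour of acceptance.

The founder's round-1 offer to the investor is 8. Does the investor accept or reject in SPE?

Work out the investor's continuation value if the offer is rejected.
Round 3 (the founder proposes): the investor gets 6 if talks fail, so the founder offers 6 and keeps 18.
Round 2 (the investor proposes): the founder can get 18 next round, worth 0.47 × 18 = 8.46 now. The investor offers 8.46 and keeps 24 − 8.46 = 15.54.
So by rejecting in round 1, the investor gets 15.54 next round, worth 0.47 × 15.54 = 7.3038 now.
Offer 8 ≥ 7.3038, so the investor accepts.

Accept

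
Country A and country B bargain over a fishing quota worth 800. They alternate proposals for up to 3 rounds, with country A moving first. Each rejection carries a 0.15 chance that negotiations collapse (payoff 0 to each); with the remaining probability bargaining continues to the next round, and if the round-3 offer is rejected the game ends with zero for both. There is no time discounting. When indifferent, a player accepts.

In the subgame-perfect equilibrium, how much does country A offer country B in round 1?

By backward induction:
Round 3 (country A proposes): country B will accept anything ≥ 0, so country A offers 0 and keeps 800.
Round 2 (country B proposes): rejecting gives country A an expected 0.85 × 800 = 680, so country B offers 680, keeping 120.
Round 1 (country A proposes): rejecting gives country B an expected 0.85 × 120 = 102; country A offers that and keeps 698.

102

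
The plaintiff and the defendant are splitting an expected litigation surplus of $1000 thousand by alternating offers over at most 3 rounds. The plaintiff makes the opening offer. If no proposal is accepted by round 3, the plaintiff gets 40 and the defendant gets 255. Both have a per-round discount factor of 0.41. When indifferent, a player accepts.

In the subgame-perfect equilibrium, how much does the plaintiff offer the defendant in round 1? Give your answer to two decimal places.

Round 3 (the plaintiff proposes): the defendant gets 255 if talks fail, so the plaintiff offers 255 and keeps 745.
Round 2 (the defendant proposes): the plaintiff can get 745 next round, worth 0.41 × 745 = 305.45 now. The defendant offers 305.45 and keeps 1000 − 305.45 = 694.55.
Round 1 (the plaintiff proposes): the defendant can get 694.55 next round, worth 0.41 × 694.55 = 284.7655 now, so the plaintiff offers 284.7655, keeping 715.2345.

284.77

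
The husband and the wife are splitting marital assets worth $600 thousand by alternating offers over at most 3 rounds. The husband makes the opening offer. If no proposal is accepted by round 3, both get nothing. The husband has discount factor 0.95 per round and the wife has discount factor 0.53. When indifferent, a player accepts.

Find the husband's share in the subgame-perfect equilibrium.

Round 3 (the husband proposes): rejection yields 0 for the wife; the husband offers 0 and keeps 600.
Round 2 (the wife proposes): the husband can get 600 next round, worth 0.95 × 600 = 570 now. The wife offers 570 and keeps 600 − 570 = 30.
Round 1 (the husband proposes): the wife can get 30 next round, worth 0.53 × 30 = 15.9 now, so the husband offers 15.9, keeping 584.1.

584.1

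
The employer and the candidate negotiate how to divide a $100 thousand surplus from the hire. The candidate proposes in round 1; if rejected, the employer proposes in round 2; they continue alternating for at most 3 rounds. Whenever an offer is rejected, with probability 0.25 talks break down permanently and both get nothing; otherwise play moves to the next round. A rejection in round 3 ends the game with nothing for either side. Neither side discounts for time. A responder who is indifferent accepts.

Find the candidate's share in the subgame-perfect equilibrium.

Round 3 (the candidate proposes): the employer will accept anything ≥ 0, so the candidate offers 0 and keeps 100.
Round 2 (the employer proposes): rejecting gives the candidate an expected 0.75 × 100 = 75; the employer offers that and keeps 25.
Round 1 (the candidate proposes): rejecting gives the employer an expected 0.75 × 25 = 18.75, so the candidate offers 18.75, keeping 81.25.

81.25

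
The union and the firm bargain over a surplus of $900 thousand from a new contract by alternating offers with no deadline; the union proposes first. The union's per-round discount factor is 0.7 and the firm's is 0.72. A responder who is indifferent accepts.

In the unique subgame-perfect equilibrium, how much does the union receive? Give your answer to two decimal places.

Let x be the union's share when the union proposes and y be the firm's share when the firm proposes.
The firm accepts iff offered ≥ 0.72·y, so x = 900 − 0.72y. Symmetrically y = 900 − 0.7x.
Substituting: x = 900 − 0.72(900 − 0.7x), giving x(1 − 0.7·0.72) = 900(1 − 0.72).
So x = 900 × 0.28 / 0.496 ≈ 508.0645, and the firm receives 900 − x ≈ 391.9355.

508.06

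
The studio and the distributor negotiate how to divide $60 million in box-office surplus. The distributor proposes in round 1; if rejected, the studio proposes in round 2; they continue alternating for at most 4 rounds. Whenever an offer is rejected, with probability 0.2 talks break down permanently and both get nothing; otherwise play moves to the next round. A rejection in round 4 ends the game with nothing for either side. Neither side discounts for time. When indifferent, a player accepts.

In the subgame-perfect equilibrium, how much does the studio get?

Round 4 (the studio proposes): the distributor will accept anything ≥ 0, so the studio offers 0 and keeps 60.
Round 3 (the distributor proposes): rejecting gives the studio an expected 0.8 × 60 = 48; the distributor offers that and keeps 12.
Round 2 (the studio proposes): rejecting gives the distributor an expected 0.8 × 12 = 9.6, so the studio offers 9.6, keeping 50.4.
Round 1 (the distributor proposes): rejecting gives the studio an expected 0.8 × 50.4 = 40.32. The distributor offers 40.32 and keeps 60 − 40.32 = 19.68.

40.32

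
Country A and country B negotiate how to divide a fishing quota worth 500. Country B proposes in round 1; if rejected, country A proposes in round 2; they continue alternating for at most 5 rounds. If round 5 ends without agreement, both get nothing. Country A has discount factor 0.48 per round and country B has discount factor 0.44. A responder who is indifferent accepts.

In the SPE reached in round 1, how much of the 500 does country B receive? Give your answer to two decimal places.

337.21

By backward induction:
Round 5 (country B proposes): country A will accept anything ≥ 0, so country B offers 0 and keeps 500.
Round 4 (country A proposes): country B can get 500 next round, worth 0.44 × 500 = 220 now. Country A offers 220 and keeps 500 − 220 = 280.
Round 3 (country B proposes): country A can get 280 next round, worth 0.48 × 280 = 134.4 now; country B offers that and keeps 365.6.
Round 2 (country A proposes): country B can get 365.6 next round, worth 0.44 × 365.6 = 160.864 now; country A offers that and keeps 339.136.
Round 1 (country B proposes): country A can get 339.136 next round, worth 0.48 × 339.136 = 162.78528 now; country B offers that and keeps 337.21472.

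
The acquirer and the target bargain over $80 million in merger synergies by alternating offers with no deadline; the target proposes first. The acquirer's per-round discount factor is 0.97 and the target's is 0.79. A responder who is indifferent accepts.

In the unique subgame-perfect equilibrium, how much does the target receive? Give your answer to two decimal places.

10.27

In a stationary SPE each proposer offers the other exactly their discounted continuation value.
If the target keeps x when proposing and the acquirer keeps y when proposing, then x = 80 − 0.97y and y = 80 − 0.79x.
Solving: x = 80(1 − 0.97) / (1 − 0.79·0.97) = 2.4 / 0.2337 ≈ 10.2696.
The acquirer gets 80 − 10.2696 ≈ 69.7304.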